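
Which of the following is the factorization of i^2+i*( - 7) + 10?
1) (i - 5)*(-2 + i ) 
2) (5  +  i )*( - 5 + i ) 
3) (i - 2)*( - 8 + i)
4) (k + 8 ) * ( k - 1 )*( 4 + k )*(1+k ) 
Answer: 1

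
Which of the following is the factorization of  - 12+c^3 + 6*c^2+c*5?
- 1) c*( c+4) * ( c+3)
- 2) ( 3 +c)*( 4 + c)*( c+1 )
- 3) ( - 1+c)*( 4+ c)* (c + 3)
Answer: 3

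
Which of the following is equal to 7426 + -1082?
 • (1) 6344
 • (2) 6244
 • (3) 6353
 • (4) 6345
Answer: 1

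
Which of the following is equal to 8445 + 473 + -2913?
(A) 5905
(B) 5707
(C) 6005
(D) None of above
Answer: C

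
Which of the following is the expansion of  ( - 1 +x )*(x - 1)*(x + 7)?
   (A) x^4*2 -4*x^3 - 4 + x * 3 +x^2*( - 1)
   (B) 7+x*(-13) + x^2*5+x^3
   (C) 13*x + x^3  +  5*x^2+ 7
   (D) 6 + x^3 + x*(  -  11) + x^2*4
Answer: B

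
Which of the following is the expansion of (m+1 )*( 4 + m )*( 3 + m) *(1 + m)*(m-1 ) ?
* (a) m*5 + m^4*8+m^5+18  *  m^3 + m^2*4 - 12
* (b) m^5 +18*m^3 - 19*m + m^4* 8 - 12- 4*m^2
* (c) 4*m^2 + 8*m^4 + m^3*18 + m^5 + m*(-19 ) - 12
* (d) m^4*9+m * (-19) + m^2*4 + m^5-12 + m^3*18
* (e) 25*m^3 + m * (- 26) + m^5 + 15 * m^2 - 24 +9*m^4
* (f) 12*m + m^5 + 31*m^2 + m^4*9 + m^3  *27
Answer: c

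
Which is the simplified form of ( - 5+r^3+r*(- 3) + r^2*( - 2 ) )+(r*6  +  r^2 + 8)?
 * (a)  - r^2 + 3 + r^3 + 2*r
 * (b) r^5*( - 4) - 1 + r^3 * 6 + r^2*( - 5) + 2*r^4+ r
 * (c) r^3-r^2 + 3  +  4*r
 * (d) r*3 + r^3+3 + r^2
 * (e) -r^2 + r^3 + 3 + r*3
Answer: e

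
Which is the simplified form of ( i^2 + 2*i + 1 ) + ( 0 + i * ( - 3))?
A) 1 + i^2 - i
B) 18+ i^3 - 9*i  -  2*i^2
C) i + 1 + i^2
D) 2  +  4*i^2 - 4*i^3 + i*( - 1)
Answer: A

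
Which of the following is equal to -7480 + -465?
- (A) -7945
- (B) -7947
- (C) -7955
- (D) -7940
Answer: A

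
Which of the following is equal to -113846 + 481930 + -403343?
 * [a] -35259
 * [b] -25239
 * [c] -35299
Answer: a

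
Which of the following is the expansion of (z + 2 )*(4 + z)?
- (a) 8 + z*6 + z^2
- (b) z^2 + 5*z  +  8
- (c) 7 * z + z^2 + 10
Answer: a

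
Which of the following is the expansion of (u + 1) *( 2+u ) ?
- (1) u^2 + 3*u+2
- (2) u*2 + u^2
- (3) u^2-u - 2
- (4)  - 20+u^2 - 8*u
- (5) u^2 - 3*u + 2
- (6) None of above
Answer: 1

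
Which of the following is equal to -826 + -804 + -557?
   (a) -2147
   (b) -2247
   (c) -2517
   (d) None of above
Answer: d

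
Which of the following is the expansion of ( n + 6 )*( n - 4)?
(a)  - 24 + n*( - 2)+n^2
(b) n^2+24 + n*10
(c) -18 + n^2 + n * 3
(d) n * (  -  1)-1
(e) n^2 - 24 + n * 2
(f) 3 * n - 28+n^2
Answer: e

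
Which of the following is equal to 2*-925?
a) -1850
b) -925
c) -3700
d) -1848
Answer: a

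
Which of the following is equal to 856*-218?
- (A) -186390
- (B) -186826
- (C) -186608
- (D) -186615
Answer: C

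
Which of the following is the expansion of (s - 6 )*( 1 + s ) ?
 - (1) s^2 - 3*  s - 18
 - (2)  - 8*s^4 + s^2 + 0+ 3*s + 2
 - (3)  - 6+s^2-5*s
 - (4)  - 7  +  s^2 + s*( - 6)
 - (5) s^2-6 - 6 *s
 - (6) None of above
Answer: 3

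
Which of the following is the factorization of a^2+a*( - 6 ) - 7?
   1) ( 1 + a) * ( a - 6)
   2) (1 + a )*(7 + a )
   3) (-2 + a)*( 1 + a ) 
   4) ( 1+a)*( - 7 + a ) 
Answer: 4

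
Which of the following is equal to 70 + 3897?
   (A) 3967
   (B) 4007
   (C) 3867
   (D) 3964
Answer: A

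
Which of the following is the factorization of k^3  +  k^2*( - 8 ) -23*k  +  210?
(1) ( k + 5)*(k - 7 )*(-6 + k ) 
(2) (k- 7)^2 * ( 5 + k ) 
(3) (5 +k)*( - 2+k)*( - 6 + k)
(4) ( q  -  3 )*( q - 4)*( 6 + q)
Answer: 1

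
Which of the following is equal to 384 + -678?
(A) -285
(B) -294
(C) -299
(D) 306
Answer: B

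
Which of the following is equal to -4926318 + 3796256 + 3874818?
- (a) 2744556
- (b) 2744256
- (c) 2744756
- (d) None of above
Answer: c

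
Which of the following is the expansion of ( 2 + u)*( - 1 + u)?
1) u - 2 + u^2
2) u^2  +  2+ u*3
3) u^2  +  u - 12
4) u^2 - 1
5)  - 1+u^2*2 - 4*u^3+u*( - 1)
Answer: 1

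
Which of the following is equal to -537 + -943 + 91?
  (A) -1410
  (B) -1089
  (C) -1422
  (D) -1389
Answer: D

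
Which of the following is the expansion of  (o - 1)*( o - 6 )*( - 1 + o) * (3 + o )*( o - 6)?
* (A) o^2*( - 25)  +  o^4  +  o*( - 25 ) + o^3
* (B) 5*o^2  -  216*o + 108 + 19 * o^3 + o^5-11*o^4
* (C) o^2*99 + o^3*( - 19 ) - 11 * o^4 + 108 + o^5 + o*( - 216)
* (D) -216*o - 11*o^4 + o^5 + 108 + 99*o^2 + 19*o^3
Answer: D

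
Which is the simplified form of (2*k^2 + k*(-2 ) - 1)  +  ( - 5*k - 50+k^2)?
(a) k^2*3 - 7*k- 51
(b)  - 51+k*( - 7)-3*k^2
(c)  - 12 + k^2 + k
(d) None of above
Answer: a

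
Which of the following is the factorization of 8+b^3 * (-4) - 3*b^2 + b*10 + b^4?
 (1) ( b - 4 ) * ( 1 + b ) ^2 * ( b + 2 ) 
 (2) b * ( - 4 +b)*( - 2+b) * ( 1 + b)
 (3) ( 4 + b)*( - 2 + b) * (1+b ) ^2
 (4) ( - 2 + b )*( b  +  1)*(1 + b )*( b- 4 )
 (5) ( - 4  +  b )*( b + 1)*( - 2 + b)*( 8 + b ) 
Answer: 4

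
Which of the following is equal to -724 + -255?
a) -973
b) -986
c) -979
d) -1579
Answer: c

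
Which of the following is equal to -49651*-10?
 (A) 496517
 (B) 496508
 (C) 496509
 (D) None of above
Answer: D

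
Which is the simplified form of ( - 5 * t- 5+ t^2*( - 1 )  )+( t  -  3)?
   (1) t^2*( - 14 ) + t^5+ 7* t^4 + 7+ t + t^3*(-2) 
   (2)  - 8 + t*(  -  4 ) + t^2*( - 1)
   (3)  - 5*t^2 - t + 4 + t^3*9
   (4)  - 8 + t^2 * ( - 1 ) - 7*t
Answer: 2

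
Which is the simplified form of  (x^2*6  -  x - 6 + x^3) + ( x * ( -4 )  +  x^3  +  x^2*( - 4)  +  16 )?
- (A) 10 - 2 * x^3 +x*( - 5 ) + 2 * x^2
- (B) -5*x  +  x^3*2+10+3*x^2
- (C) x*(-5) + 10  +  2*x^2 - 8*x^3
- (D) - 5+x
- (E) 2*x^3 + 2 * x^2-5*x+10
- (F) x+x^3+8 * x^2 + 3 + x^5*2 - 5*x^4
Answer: E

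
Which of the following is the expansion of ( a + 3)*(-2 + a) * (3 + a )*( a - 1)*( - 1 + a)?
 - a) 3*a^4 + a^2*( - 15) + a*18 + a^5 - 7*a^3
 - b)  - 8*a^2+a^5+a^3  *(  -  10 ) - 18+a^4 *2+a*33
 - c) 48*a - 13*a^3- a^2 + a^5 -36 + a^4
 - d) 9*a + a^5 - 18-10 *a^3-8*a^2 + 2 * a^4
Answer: b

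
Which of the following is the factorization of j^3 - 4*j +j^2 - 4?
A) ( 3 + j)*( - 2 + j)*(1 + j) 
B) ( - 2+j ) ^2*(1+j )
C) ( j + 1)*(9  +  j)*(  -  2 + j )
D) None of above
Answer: D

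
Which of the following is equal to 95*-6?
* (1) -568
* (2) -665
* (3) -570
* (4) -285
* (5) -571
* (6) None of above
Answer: 3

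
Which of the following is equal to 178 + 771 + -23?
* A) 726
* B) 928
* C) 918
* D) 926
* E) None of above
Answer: D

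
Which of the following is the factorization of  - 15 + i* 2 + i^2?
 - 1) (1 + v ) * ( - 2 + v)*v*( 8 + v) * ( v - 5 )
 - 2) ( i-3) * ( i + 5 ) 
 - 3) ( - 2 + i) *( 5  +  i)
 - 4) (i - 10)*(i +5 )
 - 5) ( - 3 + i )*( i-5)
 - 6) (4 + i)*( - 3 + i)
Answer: 2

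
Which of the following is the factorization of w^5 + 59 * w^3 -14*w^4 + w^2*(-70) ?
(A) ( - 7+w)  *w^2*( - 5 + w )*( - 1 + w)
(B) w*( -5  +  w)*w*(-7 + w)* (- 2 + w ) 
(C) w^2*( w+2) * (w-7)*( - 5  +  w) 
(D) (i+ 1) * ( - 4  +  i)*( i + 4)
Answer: B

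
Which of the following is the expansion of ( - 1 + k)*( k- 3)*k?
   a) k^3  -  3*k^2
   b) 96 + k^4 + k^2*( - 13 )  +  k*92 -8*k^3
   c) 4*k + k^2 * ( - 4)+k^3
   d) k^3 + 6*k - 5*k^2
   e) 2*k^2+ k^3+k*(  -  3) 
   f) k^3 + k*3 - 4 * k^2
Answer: f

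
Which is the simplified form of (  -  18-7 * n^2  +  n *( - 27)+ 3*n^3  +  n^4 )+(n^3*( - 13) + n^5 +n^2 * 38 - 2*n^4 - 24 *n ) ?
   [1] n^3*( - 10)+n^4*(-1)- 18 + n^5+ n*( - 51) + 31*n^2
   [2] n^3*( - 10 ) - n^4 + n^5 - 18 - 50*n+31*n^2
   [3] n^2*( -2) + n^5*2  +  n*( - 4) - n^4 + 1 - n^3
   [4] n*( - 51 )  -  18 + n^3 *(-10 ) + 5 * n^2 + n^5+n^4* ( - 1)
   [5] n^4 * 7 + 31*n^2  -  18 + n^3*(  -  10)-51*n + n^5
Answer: 1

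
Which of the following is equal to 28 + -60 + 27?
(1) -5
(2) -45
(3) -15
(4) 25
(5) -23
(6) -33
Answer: 1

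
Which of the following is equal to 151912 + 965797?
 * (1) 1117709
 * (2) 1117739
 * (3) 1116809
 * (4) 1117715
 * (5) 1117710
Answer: 1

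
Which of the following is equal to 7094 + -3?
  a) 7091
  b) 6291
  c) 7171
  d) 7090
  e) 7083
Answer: a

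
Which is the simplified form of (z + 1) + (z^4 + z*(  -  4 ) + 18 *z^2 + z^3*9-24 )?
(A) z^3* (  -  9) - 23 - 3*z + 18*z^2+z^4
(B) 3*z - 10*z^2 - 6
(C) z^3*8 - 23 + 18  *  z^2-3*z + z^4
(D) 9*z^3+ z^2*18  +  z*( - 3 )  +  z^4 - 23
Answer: D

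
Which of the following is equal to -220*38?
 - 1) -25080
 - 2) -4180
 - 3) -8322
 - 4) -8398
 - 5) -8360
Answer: 5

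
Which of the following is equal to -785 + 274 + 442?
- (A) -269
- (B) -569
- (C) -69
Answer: C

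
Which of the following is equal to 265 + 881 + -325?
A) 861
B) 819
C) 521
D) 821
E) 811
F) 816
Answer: D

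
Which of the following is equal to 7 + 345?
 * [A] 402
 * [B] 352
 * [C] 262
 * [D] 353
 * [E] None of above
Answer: B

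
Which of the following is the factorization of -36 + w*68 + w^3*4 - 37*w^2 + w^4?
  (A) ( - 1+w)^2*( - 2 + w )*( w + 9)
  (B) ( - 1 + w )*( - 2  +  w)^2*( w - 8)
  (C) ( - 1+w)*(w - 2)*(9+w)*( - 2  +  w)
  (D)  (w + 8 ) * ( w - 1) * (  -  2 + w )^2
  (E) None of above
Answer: C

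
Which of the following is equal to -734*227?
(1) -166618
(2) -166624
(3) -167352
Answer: 1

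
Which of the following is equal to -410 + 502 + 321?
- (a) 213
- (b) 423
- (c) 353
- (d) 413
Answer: d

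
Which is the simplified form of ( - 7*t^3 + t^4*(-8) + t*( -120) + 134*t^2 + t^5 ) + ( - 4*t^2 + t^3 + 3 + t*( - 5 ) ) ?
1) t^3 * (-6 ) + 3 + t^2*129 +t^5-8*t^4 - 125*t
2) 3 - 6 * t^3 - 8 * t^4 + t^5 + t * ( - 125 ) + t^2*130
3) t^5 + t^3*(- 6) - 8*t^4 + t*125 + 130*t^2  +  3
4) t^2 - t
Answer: 2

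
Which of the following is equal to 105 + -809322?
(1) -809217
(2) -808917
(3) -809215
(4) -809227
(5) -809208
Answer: 1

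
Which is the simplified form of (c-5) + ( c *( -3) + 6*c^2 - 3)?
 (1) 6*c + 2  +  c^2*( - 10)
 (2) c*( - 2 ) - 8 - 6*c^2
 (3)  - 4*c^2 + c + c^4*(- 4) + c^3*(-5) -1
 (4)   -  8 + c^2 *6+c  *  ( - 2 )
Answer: 4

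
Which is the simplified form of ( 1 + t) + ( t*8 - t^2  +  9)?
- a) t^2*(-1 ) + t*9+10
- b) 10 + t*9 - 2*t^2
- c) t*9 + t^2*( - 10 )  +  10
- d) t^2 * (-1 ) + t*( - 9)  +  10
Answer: a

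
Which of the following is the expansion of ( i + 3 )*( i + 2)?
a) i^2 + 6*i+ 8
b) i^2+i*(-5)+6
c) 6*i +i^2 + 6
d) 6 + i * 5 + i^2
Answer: d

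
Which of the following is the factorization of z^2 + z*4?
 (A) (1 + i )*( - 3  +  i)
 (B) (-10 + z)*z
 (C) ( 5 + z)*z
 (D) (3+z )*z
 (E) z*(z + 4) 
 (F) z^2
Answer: E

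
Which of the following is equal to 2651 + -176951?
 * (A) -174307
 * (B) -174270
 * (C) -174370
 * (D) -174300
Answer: D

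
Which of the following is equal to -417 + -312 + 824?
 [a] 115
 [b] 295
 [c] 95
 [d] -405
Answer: c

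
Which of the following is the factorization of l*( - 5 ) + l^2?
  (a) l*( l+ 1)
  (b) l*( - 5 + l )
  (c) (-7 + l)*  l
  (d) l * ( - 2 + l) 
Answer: b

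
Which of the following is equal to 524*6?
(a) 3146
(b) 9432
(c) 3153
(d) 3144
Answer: d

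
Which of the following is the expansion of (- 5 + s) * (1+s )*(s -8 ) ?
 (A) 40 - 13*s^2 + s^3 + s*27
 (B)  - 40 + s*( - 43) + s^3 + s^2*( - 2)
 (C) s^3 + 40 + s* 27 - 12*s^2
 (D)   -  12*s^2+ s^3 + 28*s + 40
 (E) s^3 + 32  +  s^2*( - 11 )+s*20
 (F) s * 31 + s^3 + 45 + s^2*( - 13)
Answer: C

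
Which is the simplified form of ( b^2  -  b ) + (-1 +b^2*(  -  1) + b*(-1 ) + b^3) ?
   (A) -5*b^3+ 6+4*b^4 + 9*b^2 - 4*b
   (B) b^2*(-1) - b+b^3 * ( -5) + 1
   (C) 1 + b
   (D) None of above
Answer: D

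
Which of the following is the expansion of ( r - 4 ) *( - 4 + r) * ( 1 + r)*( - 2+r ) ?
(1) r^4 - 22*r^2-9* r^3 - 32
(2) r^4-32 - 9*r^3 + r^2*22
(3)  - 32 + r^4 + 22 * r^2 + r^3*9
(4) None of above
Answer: 2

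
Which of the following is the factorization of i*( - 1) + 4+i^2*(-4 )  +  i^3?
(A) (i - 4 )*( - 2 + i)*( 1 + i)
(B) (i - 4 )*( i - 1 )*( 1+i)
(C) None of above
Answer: B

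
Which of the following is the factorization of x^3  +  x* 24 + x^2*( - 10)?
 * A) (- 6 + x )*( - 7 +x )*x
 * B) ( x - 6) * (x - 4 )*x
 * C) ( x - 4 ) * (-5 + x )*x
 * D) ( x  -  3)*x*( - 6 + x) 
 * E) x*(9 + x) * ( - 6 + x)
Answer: B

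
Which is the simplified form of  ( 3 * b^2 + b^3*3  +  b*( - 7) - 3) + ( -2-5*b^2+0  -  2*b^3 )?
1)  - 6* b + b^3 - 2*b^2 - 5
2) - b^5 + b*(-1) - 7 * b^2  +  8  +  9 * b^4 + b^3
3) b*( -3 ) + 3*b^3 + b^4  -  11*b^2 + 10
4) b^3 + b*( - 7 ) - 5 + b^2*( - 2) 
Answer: 4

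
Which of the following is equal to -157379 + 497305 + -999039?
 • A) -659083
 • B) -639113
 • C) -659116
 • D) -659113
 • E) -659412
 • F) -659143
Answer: D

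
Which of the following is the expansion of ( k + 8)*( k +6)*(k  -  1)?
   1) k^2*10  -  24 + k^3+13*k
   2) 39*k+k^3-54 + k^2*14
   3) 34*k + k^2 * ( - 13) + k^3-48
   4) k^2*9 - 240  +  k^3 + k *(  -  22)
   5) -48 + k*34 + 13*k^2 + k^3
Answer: 5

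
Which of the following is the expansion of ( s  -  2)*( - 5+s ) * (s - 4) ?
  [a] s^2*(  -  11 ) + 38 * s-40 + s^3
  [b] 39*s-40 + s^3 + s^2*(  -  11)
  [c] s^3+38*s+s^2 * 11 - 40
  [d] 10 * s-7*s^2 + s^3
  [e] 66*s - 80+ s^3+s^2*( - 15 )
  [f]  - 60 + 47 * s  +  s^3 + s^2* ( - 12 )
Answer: a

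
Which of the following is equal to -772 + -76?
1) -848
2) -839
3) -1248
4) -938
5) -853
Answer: 1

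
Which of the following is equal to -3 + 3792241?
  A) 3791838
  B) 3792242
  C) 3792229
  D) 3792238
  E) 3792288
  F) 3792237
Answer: D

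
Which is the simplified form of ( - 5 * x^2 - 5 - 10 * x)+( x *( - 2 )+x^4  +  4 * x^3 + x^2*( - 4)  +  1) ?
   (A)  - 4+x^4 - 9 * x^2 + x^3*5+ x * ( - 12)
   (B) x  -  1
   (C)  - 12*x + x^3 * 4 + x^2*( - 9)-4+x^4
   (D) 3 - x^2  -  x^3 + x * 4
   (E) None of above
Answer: C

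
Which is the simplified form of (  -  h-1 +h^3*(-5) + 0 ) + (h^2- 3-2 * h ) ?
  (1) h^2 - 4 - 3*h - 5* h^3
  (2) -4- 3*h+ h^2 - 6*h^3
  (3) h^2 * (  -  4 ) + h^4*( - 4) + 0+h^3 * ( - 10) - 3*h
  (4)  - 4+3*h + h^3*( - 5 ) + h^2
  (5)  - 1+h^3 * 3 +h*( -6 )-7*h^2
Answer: 1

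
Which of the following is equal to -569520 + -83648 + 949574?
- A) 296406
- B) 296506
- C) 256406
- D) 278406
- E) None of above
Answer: A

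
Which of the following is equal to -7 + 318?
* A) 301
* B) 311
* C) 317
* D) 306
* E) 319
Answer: B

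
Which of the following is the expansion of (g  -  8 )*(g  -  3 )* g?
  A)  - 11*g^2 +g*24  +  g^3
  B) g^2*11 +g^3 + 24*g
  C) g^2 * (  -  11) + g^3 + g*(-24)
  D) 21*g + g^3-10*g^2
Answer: A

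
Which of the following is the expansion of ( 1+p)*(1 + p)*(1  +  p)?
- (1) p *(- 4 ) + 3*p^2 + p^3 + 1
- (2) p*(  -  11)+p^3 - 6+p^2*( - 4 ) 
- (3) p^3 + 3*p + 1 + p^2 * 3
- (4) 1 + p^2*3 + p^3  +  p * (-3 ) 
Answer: 3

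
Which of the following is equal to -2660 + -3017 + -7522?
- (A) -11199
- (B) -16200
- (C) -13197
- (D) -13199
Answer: D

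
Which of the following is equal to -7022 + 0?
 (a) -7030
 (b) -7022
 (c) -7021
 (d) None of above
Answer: b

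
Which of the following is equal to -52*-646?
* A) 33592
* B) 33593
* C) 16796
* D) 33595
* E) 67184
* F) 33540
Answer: A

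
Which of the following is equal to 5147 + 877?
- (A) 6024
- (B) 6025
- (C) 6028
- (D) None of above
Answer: A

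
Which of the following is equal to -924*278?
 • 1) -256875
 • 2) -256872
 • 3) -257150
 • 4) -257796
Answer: 2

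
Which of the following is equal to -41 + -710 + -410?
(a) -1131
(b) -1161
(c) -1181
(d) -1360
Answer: b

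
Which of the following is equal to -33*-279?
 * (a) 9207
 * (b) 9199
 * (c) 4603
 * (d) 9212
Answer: a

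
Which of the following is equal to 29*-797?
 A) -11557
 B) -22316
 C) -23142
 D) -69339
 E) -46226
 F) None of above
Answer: F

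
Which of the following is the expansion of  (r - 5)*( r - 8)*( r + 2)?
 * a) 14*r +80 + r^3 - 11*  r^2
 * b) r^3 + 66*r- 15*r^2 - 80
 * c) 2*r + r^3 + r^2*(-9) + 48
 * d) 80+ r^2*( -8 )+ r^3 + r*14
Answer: a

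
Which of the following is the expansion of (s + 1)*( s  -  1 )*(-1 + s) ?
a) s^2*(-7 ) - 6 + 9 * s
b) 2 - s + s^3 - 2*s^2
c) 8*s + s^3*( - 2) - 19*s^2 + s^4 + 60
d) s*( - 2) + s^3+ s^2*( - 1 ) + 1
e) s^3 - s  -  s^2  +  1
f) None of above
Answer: e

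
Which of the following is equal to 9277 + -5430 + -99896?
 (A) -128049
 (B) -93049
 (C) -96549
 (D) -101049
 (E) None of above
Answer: E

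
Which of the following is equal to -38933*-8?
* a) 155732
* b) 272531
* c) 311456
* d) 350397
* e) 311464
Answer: e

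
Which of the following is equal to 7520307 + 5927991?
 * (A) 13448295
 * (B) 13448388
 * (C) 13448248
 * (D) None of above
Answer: D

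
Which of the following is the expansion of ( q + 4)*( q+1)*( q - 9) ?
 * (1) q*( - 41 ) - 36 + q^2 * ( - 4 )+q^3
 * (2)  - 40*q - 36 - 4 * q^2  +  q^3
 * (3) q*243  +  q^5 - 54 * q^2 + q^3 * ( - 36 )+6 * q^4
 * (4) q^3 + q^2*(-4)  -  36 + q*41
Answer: 1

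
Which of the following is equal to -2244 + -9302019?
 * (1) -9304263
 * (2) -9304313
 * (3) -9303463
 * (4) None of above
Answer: 1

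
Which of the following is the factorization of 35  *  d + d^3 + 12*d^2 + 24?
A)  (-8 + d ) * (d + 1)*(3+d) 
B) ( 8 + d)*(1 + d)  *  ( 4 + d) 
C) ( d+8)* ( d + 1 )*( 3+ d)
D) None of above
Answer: C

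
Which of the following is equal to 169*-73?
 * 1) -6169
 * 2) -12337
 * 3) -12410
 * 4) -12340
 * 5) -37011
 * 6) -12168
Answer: 2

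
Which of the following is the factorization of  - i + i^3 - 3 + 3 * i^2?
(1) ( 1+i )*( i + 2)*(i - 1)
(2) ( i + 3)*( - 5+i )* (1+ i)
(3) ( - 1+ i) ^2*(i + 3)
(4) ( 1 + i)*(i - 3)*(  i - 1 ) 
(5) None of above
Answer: 5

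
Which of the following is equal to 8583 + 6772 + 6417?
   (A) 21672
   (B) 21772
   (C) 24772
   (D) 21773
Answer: B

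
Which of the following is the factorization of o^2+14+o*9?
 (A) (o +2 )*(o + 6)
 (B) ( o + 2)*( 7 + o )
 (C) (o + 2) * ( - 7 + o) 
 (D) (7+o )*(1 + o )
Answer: B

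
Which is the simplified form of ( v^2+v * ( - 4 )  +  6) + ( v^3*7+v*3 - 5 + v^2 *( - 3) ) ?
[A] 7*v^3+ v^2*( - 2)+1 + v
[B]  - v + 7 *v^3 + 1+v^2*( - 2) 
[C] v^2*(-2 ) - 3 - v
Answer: B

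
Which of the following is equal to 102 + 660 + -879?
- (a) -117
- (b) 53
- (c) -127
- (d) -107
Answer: a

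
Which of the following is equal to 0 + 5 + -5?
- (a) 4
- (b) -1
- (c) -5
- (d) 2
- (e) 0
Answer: e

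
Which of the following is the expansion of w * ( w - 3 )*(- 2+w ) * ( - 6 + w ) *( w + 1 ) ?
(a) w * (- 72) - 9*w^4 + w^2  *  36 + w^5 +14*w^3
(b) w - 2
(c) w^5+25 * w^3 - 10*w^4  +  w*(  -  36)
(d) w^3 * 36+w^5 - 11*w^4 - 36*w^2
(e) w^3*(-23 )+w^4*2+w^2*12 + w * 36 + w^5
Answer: c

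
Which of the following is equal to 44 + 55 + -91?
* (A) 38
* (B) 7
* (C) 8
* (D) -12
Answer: C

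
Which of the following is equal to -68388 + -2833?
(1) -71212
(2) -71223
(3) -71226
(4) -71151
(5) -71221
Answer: 5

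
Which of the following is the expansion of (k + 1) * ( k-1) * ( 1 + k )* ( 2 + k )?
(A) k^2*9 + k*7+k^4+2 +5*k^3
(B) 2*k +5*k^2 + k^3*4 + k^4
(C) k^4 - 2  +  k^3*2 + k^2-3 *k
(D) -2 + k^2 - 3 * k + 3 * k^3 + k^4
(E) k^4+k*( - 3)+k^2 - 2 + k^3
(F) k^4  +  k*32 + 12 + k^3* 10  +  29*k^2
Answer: D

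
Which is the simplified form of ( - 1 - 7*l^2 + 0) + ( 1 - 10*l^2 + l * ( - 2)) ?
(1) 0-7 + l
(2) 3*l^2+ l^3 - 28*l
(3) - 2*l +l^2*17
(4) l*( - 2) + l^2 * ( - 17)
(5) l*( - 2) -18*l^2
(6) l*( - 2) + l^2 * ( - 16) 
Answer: 4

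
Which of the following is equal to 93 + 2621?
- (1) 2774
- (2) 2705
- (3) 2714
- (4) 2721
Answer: 3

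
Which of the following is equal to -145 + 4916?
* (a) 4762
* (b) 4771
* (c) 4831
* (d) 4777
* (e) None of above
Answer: b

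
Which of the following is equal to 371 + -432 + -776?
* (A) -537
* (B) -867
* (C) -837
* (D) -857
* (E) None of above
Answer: C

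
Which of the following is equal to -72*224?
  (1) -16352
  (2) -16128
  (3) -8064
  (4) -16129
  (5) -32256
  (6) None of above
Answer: 2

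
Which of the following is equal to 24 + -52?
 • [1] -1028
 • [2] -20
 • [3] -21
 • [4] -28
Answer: 4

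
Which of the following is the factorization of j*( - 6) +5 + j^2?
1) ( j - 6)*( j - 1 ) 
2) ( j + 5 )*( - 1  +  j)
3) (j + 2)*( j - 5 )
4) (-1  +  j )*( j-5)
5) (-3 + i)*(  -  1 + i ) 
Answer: 4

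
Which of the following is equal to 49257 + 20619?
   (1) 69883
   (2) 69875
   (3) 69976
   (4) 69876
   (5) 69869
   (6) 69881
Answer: 4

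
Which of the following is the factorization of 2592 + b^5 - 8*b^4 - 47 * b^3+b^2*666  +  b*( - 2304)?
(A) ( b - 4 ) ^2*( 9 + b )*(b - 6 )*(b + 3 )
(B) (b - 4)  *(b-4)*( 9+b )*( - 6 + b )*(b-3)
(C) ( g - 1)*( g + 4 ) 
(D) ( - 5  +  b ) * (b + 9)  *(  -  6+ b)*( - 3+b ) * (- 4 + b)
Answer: B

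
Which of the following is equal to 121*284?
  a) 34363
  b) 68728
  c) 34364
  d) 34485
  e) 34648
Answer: c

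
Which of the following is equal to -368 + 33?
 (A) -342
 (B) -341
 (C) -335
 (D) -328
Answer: C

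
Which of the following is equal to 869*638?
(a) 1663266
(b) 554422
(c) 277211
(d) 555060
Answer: b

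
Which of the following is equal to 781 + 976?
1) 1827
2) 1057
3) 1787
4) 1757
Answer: 4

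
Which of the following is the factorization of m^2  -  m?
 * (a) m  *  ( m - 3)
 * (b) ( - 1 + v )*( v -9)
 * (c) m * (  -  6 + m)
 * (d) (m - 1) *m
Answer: d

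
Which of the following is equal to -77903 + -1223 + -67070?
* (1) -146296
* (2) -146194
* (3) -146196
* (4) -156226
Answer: 3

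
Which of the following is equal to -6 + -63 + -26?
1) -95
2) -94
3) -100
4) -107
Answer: 1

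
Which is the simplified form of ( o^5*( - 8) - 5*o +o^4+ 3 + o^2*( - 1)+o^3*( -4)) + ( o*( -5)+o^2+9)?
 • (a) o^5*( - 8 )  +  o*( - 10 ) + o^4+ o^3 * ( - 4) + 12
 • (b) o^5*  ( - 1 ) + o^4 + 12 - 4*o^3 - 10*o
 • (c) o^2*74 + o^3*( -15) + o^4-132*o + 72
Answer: a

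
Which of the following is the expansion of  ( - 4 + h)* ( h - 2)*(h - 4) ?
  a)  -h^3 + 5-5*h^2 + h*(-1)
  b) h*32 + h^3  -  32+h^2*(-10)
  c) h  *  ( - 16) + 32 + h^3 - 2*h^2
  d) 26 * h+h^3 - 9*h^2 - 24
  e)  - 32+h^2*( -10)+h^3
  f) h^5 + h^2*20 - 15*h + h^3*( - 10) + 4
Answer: b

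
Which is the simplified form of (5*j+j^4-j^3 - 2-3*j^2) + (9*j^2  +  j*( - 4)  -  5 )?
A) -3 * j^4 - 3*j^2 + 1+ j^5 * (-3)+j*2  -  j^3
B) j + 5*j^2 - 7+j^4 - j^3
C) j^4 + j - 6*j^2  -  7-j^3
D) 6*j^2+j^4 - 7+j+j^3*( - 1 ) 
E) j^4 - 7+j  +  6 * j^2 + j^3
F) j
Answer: D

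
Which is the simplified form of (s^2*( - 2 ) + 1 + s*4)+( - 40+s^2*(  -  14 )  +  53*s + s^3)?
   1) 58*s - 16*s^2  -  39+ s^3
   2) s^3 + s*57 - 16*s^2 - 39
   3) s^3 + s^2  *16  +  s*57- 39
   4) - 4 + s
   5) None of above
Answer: 2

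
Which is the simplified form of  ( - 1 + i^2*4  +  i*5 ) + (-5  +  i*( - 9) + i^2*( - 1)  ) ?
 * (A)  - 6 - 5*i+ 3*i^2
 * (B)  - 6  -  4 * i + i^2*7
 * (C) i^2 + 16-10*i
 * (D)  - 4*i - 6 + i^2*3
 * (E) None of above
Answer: D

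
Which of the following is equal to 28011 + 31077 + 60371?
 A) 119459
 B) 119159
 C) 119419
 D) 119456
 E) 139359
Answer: A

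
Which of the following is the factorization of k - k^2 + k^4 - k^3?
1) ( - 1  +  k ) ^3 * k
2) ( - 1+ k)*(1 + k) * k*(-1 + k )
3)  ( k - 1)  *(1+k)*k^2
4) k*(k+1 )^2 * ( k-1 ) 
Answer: 2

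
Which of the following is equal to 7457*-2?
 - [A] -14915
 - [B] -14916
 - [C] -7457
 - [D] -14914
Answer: D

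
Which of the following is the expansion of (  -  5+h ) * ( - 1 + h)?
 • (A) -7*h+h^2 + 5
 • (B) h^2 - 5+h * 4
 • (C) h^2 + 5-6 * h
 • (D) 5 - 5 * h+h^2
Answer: C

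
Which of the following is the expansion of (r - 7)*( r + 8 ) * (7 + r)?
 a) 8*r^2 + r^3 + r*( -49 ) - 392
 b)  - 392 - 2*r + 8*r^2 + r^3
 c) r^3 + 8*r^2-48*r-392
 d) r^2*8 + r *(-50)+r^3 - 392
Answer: a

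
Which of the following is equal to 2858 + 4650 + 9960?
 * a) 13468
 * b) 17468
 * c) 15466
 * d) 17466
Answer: b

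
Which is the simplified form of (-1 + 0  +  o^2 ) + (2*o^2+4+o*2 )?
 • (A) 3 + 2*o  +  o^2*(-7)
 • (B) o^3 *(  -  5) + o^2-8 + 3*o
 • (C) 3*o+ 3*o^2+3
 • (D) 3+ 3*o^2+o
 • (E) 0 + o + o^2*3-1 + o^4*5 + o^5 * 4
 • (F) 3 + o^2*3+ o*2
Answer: F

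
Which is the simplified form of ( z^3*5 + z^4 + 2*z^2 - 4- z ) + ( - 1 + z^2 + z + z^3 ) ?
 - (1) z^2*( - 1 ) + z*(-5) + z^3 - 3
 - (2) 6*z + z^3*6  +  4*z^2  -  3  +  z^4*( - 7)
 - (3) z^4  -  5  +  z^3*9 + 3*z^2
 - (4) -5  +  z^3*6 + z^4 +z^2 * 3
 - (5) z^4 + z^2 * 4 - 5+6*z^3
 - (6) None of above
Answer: 4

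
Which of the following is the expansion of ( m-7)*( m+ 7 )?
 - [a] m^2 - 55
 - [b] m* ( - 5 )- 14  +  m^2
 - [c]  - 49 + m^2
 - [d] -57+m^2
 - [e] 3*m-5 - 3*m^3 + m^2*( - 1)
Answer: c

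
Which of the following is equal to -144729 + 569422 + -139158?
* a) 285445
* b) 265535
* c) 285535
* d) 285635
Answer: c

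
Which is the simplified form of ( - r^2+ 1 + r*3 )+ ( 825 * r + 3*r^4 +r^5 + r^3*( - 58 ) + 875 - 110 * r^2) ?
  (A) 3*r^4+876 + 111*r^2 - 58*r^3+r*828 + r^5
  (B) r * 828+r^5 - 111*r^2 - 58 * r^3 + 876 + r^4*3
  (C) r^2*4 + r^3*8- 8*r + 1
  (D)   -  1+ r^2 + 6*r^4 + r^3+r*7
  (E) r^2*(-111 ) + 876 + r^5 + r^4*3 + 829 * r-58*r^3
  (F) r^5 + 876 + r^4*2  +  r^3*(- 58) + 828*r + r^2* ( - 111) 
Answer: B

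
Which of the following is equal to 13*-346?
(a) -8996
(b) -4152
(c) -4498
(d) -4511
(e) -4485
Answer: c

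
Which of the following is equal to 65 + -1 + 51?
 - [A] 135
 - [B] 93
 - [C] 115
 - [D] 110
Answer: C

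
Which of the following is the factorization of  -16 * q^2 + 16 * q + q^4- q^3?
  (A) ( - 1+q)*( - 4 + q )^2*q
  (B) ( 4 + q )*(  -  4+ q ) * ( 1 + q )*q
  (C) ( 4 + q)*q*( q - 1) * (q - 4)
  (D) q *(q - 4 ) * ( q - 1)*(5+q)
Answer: C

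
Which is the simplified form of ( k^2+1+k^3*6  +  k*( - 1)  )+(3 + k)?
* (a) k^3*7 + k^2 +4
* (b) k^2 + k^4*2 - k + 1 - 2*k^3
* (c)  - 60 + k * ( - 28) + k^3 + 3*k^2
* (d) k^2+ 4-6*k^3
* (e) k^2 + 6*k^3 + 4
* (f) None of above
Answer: e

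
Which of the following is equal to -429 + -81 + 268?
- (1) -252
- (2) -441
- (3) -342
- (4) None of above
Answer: 4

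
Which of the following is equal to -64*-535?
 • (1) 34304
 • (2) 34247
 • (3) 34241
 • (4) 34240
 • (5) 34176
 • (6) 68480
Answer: 4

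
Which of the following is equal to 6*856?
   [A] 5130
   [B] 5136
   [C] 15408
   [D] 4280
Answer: B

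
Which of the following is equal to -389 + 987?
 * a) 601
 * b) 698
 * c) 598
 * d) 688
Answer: c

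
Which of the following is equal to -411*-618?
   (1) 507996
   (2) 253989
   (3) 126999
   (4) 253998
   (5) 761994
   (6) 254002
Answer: 4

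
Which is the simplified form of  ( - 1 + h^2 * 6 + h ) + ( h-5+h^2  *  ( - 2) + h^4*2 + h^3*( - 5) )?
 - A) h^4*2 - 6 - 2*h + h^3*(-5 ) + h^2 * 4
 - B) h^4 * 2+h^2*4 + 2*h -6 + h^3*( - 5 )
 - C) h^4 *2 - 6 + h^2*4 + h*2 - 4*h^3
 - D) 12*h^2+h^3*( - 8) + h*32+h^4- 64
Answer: B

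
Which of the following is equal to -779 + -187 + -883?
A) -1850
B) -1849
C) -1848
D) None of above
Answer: B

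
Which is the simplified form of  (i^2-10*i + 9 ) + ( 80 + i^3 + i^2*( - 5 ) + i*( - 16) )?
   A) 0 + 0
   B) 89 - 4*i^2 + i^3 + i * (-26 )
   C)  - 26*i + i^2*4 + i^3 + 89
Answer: B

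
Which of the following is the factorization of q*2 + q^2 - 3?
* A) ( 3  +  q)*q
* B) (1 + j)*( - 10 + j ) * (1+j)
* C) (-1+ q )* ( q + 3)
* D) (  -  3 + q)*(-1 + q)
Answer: C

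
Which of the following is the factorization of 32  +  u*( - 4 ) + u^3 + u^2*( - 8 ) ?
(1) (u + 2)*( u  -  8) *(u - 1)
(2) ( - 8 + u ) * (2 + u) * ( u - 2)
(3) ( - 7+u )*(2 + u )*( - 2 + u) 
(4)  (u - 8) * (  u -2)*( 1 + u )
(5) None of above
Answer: 2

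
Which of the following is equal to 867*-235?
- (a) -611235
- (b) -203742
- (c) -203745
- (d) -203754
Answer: c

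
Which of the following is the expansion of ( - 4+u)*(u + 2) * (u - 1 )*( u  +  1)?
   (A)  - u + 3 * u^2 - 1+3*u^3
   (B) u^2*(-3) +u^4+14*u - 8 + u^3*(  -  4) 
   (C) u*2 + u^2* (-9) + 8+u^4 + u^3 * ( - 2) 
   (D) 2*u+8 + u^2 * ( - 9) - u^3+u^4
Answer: C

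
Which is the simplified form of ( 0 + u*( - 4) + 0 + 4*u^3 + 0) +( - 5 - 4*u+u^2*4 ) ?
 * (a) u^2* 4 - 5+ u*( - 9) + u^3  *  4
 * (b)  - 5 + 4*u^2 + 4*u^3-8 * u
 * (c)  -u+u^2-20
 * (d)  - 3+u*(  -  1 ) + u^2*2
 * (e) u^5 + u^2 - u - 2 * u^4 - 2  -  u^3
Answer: b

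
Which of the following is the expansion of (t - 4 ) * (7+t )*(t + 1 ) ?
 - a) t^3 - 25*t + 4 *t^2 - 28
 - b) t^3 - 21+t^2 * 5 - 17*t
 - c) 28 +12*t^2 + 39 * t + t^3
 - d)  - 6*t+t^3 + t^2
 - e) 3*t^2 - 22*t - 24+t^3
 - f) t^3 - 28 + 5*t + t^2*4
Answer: a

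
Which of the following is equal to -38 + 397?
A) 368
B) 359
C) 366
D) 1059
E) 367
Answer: B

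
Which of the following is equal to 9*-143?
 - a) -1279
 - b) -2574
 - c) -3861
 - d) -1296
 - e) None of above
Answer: e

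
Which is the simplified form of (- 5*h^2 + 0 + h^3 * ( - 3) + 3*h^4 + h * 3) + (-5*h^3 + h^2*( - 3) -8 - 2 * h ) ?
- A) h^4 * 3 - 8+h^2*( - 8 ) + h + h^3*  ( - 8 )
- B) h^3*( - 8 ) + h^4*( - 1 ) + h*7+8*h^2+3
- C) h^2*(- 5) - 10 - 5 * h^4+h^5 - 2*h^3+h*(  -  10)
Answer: A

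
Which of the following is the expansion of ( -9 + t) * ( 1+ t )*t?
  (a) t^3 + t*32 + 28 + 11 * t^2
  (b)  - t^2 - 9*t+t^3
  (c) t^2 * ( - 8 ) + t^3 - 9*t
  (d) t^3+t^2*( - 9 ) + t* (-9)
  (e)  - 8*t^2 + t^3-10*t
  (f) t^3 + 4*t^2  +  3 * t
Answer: c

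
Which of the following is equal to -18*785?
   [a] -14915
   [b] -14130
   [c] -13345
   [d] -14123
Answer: b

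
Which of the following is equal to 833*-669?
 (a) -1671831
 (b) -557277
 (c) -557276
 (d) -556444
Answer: b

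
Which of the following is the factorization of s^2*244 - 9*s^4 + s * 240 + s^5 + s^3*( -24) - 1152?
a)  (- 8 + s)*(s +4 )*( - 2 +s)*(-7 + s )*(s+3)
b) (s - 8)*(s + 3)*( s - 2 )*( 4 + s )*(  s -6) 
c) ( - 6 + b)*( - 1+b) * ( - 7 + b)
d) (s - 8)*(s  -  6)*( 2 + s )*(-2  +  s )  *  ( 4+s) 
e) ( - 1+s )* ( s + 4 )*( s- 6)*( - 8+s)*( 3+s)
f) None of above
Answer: b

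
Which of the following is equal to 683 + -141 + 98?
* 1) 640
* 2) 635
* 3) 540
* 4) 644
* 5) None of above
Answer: 1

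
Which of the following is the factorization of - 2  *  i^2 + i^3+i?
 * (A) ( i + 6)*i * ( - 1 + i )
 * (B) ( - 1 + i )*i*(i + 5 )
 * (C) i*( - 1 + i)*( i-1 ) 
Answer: C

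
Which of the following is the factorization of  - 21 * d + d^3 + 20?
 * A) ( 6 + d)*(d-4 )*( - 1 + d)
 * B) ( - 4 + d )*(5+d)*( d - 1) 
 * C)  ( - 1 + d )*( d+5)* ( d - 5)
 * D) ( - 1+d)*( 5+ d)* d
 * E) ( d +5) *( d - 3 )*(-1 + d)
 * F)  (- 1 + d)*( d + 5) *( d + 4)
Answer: B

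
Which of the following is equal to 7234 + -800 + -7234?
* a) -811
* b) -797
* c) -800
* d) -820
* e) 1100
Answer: c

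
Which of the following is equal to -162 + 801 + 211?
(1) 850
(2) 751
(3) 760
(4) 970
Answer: 1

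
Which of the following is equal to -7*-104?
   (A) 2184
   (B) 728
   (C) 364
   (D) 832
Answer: B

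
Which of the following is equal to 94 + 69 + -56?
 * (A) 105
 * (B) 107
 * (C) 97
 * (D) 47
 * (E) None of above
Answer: B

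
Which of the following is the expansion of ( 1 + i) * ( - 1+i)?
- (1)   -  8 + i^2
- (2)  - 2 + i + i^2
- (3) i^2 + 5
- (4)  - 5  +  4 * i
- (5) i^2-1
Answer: 5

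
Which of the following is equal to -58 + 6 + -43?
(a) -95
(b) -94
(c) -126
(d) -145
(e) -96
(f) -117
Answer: a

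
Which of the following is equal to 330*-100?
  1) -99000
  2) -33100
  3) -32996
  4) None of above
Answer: 4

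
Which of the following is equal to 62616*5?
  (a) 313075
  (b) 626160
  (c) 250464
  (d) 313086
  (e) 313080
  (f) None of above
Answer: e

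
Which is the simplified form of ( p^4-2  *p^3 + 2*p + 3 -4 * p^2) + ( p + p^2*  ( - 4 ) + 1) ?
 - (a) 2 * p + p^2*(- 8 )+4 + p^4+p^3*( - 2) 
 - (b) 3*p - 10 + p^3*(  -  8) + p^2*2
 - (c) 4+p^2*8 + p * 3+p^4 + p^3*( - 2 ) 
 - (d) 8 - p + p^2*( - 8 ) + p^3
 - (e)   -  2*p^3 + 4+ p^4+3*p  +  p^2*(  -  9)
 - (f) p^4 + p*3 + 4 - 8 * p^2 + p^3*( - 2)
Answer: f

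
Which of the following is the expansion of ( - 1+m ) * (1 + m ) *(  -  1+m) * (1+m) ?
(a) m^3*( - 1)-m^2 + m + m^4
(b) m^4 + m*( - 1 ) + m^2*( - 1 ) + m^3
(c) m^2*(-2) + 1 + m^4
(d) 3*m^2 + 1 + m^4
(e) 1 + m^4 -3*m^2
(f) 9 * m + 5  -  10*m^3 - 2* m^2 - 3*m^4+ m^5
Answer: c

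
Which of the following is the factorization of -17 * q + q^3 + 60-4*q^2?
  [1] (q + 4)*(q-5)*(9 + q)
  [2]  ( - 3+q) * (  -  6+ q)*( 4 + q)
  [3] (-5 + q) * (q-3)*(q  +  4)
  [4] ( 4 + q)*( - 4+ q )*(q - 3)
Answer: 3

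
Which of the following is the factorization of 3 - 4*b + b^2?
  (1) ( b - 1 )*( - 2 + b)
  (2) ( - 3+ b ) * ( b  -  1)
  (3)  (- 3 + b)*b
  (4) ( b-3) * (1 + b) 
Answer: 2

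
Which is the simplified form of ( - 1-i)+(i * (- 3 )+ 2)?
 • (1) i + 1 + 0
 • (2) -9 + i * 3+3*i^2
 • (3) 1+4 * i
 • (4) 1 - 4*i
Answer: 4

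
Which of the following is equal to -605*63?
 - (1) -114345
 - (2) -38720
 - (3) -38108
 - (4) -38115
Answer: 4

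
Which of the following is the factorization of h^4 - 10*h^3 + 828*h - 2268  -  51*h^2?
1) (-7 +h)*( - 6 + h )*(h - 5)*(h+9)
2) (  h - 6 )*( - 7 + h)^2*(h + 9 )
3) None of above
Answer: 3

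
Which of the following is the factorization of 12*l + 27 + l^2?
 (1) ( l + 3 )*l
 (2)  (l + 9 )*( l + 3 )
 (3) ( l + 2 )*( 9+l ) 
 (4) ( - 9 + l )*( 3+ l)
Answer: 2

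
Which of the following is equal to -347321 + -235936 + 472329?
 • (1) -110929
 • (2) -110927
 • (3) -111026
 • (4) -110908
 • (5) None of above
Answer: 5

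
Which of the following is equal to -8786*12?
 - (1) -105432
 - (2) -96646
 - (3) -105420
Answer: 1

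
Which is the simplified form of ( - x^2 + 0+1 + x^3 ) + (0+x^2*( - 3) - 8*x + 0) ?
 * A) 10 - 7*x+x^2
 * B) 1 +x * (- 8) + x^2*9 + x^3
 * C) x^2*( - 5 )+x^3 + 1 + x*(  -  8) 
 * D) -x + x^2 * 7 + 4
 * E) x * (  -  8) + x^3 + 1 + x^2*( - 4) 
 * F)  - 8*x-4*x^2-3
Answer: E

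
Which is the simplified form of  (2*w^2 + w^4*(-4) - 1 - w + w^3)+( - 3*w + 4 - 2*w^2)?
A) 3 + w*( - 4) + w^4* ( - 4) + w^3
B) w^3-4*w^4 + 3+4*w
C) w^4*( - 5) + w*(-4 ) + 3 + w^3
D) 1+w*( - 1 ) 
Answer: A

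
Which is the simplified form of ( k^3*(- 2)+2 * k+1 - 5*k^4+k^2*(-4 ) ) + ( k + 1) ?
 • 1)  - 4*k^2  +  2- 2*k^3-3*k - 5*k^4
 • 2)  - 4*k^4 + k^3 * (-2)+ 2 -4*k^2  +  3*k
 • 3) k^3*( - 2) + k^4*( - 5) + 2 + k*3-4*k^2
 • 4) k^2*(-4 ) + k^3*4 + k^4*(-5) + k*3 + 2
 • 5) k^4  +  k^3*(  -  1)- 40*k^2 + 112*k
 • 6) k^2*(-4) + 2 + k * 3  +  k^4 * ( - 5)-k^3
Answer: 3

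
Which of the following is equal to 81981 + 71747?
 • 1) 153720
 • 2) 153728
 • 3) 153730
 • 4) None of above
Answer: 2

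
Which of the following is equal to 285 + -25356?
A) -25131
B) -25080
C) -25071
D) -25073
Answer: C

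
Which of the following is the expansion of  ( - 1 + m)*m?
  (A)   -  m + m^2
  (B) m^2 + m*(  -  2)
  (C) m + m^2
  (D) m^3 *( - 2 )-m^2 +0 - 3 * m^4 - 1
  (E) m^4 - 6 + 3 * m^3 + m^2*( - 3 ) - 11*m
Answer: A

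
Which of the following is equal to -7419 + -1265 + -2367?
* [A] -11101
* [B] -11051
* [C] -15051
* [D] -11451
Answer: B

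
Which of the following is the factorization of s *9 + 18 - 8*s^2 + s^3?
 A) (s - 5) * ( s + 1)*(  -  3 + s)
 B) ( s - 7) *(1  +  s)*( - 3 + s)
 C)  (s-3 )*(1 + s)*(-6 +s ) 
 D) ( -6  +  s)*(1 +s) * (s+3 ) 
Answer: C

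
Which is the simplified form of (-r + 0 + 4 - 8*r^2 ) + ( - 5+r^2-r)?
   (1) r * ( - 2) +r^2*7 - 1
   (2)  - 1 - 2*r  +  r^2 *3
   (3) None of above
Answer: 3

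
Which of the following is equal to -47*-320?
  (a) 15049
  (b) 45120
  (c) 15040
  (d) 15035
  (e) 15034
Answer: c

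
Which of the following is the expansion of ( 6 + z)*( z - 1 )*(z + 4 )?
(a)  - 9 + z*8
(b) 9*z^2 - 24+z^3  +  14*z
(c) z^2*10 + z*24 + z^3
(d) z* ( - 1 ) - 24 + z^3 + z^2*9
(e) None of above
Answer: b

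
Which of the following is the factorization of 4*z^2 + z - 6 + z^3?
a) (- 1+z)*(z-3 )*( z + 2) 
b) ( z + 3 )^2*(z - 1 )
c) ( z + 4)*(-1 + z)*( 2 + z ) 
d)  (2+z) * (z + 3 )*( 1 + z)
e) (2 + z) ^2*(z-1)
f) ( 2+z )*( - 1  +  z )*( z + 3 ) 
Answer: f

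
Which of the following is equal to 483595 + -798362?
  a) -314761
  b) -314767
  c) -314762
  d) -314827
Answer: b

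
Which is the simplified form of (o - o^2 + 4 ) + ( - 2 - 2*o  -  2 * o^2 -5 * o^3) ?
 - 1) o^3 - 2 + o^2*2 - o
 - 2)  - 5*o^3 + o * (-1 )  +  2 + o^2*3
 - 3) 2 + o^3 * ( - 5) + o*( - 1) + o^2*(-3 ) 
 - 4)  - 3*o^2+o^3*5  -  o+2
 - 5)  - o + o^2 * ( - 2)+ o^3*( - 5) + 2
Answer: 3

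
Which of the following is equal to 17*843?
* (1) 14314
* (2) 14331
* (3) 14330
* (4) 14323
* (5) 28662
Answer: 2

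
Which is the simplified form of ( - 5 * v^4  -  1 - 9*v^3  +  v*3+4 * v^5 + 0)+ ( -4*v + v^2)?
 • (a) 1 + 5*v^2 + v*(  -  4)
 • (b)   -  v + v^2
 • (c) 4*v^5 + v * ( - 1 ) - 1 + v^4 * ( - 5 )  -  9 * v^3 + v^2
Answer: c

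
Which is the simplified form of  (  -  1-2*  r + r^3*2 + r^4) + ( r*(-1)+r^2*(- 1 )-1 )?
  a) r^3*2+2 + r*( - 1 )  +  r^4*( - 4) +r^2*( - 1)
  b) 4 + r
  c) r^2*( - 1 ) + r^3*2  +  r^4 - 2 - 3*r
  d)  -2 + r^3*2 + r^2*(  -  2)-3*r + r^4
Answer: c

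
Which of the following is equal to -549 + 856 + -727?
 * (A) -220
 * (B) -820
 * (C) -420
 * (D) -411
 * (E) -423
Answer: C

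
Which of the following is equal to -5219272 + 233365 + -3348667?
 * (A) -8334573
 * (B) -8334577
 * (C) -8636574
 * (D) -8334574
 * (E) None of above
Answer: D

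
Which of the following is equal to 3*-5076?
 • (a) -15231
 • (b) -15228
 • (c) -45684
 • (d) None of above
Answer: b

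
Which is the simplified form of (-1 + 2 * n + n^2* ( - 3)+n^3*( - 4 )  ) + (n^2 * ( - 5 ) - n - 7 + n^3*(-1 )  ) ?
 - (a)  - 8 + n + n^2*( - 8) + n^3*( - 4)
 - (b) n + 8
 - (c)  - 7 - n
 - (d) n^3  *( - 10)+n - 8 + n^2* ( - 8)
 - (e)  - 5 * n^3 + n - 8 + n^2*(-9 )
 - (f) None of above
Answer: f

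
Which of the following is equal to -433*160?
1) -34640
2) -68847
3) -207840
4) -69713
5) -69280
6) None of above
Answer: 5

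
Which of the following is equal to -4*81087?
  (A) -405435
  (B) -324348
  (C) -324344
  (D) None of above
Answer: B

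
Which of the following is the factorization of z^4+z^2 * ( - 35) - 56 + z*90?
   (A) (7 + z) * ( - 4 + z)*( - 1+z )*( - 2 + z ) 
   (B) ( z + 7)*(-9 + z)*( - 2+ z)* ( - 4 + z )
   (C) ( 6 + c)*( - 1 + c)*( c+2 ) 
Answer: A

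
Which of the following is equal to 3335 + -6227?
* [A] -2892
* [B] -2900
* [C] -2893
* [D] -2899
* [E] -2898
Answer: A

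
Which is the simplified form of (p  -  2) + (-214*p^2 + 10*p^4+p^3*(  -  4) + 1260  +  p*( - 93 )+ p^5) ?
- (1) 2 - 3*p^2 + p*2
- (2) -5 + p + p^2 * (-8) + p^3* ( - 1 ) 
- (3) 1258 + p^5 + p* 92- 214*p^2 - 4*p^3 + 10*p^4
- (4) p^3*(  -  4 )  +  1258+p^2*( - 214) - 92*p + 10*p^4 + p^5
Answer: 4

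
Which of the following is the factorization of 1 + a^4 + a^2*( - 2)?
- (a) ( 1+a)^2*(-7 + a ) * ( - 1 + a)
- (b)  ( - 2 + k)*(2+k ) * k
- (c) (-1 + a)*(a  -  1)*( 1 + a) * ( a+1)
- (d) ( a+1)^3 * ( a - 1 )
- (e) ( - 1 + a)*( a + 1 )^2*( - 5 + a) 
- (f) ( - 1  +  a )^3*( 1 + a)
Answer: c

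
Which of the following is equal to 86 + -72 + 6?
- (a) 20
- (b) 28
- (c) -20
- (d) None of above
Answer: a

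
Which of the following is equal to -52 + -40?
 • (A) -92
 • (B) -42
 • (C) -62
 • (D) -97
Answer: A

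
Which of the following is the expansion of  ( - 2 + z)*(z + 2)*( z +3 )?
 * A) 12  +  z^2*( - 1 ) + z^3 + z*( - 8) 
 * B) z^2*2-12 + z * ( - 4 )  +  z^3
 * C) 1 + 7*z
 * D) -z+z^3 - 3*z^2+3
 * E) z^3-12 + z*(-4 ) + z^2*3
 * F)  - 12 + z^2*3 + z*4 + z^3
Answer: E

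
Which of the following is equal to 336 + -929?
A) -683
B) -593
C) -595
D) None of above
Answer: B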